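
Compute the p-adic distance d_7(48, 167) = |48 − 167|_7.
d_7(48, 167) = 1/7

Step 1 — x − y = 48 − 167 = -119. Step 2 — v_7(-119) = 1 (factor: -119 = −(7^1 · 17); the sign does not affect v_p). Step 3 — |x − y|_7 = 7^{-1} = 1/7.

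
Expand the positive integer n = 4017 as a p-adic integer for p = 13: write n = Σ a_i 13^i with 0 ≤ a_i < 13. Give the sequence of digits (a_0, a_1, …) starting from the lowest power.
(a_0, a_1, …) = (0, 10, 10, 1)

Repeated division by 13 gives the digits low-to-high: 4017 = 10·13^1 + 10·13^2 + 1·13^3. Digit sequence: (0, 10, 10, 1).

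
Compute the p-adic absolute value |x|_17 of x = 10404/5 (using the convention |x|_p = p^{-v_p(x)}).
|10404/5|_17 = 1/289

Step 1 — compute v_17(x) by factoring powers of 17 out of the numerator and denominator: v_17(10404/5) = 2. Step 2 — apply |x|_p = p^{-v_p(x)} = 17^{-2} = 1/289.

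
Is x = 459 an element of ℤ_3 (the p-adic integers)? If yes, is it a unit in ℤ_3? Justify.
x ∈ ℤ_3 but not a unit; v_3(x) = 3 > 0

ℤ_3 = {x ∈ ℚ_3 : v_3(x) ≥ 0} and ℤ_3^× = {x ∈ ℤ_3 : v_3(x) = 0}. Here v_3(459) = v_3(num) − v_3(den) = 3; compare against these criteria.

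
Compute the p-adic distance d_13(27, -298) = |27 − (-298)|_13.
d_13(27, -298) = 1/13

Step 1 — x − y = 27 − (-298) = 325. Step 2 — v_13(325) = 1 (factor: 325 = (13^1 · 25); the sign does not affect v_p). Step 3 — |x − y|_13 = 13^{-1} = 1/13.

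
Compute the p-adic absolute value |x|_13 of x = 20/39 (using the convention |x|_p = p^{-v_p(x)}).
|20/39|_13 = 13

Step 1 — compute v_13(x) by factoring powers of 13 out of the numerator and denominator: v_13(20/39) = -1. Step 2 — apply |x|_p = p^{-v_p(x)} = 13^{1} = 13.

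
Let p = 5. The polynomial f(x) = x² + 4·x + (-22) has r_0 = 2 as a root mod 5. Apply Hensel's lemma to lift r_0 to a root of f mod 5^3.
r_2 = 47 (mod 125)

Hensel: r_{i+1} = r_i − f(r_i)·(f′(r_i))^{-1} mod 5^{i+2}, f′(x) = 2x + 4. Iterate:
  r_0 = 2 (mod 5)
  r_1 = 22 (mod 25)
  r_2 = 47 (mod 125)
Final: r = 47 satisfies f(r) ≡ 0 mod 5^3.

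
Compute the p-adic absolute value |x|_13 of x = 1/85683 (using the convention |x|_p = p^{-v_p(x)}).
|1/85683|_13 = 28561

Step 1 — compute v_13(x) by factoring powers of 13 out of the numerator and denominator: v_13(1/85683) = -4. Step 2 — apply |x|_p = p^{-v_p(x)} = 13^{4} = 28561.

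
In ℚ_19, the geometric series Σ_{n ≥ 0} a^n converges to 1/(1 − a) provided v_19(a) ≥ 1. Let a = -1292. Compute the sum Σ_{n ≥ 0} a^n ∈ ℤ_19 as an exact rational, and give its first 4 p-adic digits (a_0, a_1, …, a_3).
Σ a^n = 1/(1 − a) = 1/1293;  first 4 digits = (1, 8, 3, 14)

v_19(a) = 1 ≥ 1, so the series converges in ℤ_19 to 1/(1 − a) = 1/(1 − (-1292)) = 1/1293. Expand this rational in ℤ_19: compute digits iteratively via d_i = x_i mod 19, x_{i+1} = (x_i − d_i)/19. The first 4 digits are (1, 8, 3, 14).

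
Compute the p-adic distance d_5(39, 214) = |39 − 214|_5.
d_5(39, 214) = 1/25

Step 1 — x − y = 39 − 214 = -175. Step 2 — v_5(-175) = 2 (factor: -175 = −(5^2 · 7); the sign does not affect v_p). Step 3 — |x − y|_5 = 5^{-2} = 1/25.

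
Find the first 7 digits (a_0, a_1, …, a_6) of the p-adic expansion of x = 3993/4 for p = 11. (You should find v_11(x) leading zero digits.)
(a_0, …, a_6) = (0, 0, 0, 9, 2, 8, 2)

v_11(3993/4) = 3, so a_0 = ... = a_2 = 0. Factor out: x = 11^3 · u with u = 3/4 a unit in ℤ_11. Expand u iteratively via a_{v+i} = u_i mod 11, u_{i+1} = (u_i − a_{v+i})/11:
  u_0 = 3/4;  a_3 = 9;  u_1 = (u_0 − 9)/11 = -3/4
  u_1 = -3/4;  a_4 = 2;  u_2 = (u_1 − 2)/11 = -1/4
  u_2 = -1/4;  a_5 = 8;  u_3 = (u_2 − 8)/11 = -3/4
  u_3 = -3/4;  a_6 = 2;  u_4 = (u_3 − 2)/11 = -1/4
Digits: (0, 0, 0, 9, 2, 8, 2).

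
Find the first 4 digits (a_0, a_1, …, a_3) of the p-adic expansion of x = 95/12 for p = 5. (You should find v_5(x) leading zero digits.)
(a_0, …, a_3) = (0, 2, 2, 0)

v_5(95/12) = 1, so a_0 = ... = a_0 = 0. Factor out: x = 5^1 · u with u = 19/12 a unit in ℤ_5. Expand u iteratively via a_{v+i} = u_i mod 5, u_{i+1} = (u_i − a_{v+i})/5:
  u_0 = 19/12;  a_1 = 2;  u_1 = (u_0 − 2)/5 = -1/12
  u_1 = -1/12;  a_2 = 2;  u_2 = (u_1 − 2)/5 = -5/12
  u_2 = -5/12;  a_3 = 0;  u_3 = (u_2 − 0)/5 = -1/12
Digits: (0, 2, 2, 0).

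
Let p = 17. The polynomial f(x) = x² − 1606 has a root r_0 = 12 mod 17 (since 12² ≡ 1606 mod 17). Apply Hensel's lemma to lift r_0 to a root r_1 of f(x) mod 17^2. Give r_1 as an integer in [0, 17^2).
r_1 = 97 (mod 289)

Hensel's recurrence: r_{i+1} = r_i − f(r_i)·(f′(r_i))^{-1} mod 17^{i+2}, with f′(x) = 2x. Iterate:
  r_0 = 12 (mod 17)
  r_1 = 97 (mod 289)
Final: r_1 = 97, and one checks f(r_1) ≡ 0 mod 17^2.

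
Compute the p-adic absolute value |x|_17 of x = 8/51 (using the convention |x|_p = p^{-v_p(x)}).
|8/51|_17 = 17

Step 1 — compute v_17(x) by factoring powers of 17 out of the numerator and denominator: v_17(8/51) = -1. Step 2 — apply |x|_p = p^{-v_p(x)} = 17^{1} = 17.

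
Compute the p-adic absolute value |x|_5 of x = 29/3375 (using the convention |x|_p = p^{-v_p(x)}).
|29/3375|_5 = 125

Step 1 — compute v_5(x) by factoring powers of 5 out of the numerator and denominator: v_5(29/3375) = -3. Step 2 — apply |x|_p = p^{-v_p(x)} = 5^{3} = 125.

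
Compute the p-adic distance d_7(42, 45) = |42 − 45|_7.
d_7(42, 45) = 1

Step 1 — x − y = 42 − 45 = -3. Step 2 — v_7(-3) = 0 (factor: -3 = −(7^0 · 3); the sign does not affect v_p). Step 3 — |x − y|_7 = 7^{0} = 1.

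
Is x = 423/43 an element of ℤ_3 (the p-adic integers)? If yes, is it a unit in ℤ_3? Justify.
x ∈ ℤ_3 but not a unit; v_3(x) = 2 > 0

ℤ_3 = {x ∈ ℚ_3 : v_3(x) ≥ 0} and ℤ_3^× = {x ∈ ℤ_3 : v_3(x) = 0}. Here v_3(423/43) = v_3(num) − v_3(den) = 2; compare against these criteria.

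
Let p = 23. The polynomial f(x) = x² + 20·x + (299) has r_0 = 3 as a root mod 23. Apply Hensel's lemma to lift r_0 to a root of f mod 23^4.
r_3 = 268436 (mod 279841)

Hensel: r_{i+1} = r_i − f(r_i)·(f′(r_i))^{-1} mod 23^{i+2}, f′(x) = 2x + 20. Iterate:
  r_0 = 3 (mod 23)
  r_1 = 233 (mod 529)
  r_2 = 762 (mod 12167)
  r_3 = 268436 (mod 279841)
Final: r = 268436 satisfies f(r) ≡ 0 mod 23^4.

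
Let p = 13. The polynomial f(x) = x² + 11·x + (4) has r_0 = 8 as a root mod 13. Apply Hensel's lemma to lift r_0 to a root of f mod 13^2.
r_1 = 21 (mod 169)

Hensel: r_{i+1} = r_i − f(r_i)·(f′(r_i))^{-1} mod 13^{i+2}, f′(x) = 2x + 11. Iterate:
  r_0 = 8 (mod 13)
  r_1 = 21 (mod 169)
Final: r = 21 satisfies f(r) ≡ 0 mod 13^2.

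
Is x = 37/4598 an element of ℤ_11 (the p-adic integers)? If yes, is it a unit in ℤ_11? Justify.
x ∉ ℤ_11 (v_11(x) = -2 < 0)

ℤ_11 = {x ∈ ℚ_11 : v_11(x) ≥ 0} and ℤ_11^× = {x ∈ ℤ_11 : v_11(x) = 0}. Here v_11(37/4598) = v_11(num) − v_11(den) = -2; compare against these criteria.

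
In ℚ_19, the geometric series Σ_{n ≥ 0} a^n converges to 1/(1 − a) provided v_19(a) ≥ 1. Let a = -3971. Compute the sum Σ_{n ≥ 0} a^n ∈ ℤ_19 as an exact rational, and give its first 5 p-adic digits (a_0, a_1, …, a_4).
Σ a^n = 1/(1 − a) = 1/3972;  first 5 digits = (1, 0, 8, 18, 6)

v_19(a) = 2 ≥ 1, so the series converges in ℤ_19 to 1/(1 − a) = 1/(1 − (-3971)) = 1/3972. Expand this rational in ℤ_19: compute digits iteratively via d_i = x_i mod 19, x_{i+1} = (x_i − d_i)/19. The first 5 digits are (1, 0, 8, 18, 6).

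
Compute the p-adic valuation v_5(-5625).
v_5(-5625) = 4

v_5(n) is the largest exponent k such that 5^k divides n. Factor out: -5625 = -5^4 · 9. (Sign doesn't affect v_p.) So v_5(-5625) = 4.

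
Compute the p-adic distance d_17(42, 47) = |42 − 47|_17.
d_17(42, 47) = 1

Step 1 — x − y = 42 − 47 = -5. Step 2 — v_17(-5) = 0 (factor: -5 = −(17^0 · 5); the sign does not affect v_p). Step 3 — |x − y|_17 = 17^{0} = 1.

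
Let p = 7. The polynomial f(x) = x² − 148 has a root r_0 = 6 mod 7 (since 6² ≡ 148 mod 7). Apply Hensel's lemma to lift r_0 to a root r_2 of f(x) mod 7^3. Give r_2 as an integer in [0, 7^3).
r_2 = 97 (mod 343)

Hensel's recurrence: r_{i+1} = r_i − f(r_i)·(f′(r_i))^{-1} mod 7^{i+2}, with f′(x) = 2x. Iterate:
  r_0 = 6 (mod 7)
  r_1 = 48 (mod 49)
  r_2 = 97 (mod 343)
Final: r_2 = 97, and one checks f(r_2) ≡ 0 mod 7^3.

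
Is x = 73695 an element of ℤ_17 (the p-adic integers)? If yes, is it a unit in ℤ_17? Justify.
x ∈ ℤ_17 but not a unit; v_17(x) = 3 > 0

ℤ_17 = {x ∈ ℚ_17 : v_17(x) ≥ 0} and ℤ_17^× = {x ∈ ℤ_17 : v_17(x) = 0}. Here v_17(73695) = v_17(num) − v_17(den) = 3; compare against these criteria.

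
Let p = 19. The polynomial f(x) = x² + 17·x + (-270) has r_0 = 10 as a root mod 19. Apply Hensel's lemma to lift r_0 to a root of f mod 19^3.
r_2 = 10 (mod 6859)

Hensel: r_{i+1} = r_i − f(r_i)·(f′(r_i))^{-1} mod 19^{i+2}, f′(x) = 2x + 17. Iterate:
  r_0 = 10 (mod 19)
  r_1 = 10 (mod 361)
  r_2 = 10 (mod 6859)
Final: r = 10 satisfies f(r) ≡ 0 mod 19^3.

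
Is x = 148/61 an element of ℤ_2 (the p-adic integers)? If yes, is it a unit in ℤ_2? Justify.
x ∈ ℤ_2 but not a unit; v_2(x) = 2 > 0

ℤ_2 = {x ∈ ℚ_2 : v_2(x) ≥ 0} and ℤ_2^× = {x ∈ ℤ_2 : v_2(x) = 0}. Here v_2(148/61) = v_2(num) − v_2(den) = 2; compare against these criteria.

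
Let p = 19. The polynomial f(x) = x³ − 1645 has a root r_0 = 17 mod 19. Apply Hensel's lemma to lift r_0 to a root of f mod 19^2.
r_1 = 226 (mod 361)

Hensel: r_{i+1} = r_i − f(r_i)/f′(r_i) mod 19^{i+2}, where f′(x) = 3x². Iterate:
  r_0 = 17 (mod 19)
  r_1 = 226 (mod 361)
Final: r = 226 with f(r) ≡ 0 mod 19^2.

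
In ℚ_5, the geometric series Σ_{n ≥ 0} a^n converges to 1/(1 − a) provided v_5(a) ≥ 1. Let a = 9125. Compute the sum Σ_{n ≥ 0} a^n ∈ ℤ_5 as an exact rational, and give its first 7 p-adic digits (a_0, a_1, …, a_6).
Σ a^n = 1/(1 − a) = -1/9124;  first 7 digits = (1, 0, 0, 3, 4, 2, 4)

v_5(a) = 3 ≥ 1, so the series converges in ℤ_5 to 1/(1 − a) = 1/(1 − 9125) = -1/9124. Expand this rational in ℤ_5: compute digits iteratively via d_i = x_i mod 5, x_{i+1} = (x_i − d_i)/5. The first 7 digits are (1, 0, 0, 3, 4, 2, 4).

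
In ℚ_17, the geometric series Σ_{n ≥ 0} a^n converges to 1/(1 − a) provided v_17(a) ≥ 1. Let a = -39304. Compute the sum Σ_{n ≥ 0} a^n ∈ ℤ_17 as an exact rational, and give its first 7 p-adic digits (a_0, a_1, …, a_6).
Σ a^n = 1/(1 − a) = 1/39305;  first 7 digits = (1, 0, 0, 9, 16, 16, 12)

v_17(a) = 3 ≥ 1, so the series converges in ℤ_17 to 1/(1 − a) = 1/(1 − (-39304)) = 1/39305. Expand this rational in ℤ_17: compute digits iteratively via d_i = x_i mod 17, x_{i+1} = (x_i − d_i)/17. The first 7 digits are (1, 0, 0, 9, 16, 16, 12).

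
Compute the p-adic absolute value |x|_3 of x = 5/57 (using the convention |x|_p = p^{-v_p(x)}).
|5/57|_3 = 3

Step 1 — compute v_3(x) by factoring powers of 3 out of the numerator and denominator: v_3(5/57) = -1. Step 2 — apply |x|_p = p^{-v_p(x)} = 3^{1} = 3.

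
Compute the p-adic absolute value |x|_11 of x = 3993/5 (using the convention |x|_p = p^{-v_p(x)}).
|3993/5|_11 = 1/1331

Step 1 — compute v_11(x) by factoring powers of 11 out of the numerator and denominator: v_11(3993/5) = 3. Step 2 — apply |x|_p = p^{-v_p(x)} = 11^{-3} = 1/1331.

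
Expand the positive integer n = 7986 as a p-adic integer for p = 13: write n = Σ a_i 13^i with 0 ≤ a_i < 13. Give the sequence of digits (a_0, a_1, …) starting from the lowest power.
(a_0, a_1, …) = (4, 3, 8, 3)

Repeated division by 13 gives the digits low-to-high: 7986 = 4 + 3·13^1 + 8·13^2 + 3·13^3. Digit sequence: (4, 3, 8, 3).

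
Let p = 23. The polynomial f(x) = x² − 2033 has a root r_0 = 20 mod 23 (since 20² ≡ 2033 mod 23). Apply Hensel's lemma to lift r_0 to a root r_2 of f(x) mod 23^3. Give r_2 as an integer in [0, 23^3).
r_2 = 1952 (mod 12167)

Hensel's recurrence: r_{i+1} = r_i − f(r_i)·(f′(r_i))^{-1} mod 23^{i+2}, with f′(x) = 2x. Iterate:
  r_0 = 20 (mod 23)
  r_1 = 365 (mod 529)
  r_2 = 1952 (mod 12167)
Final: r_2 = 1952, and one checks f(r_2) ≡ 0 mod 23^3.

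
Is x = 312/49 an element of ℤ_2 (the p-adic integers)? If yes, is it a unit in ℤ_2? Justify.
x ∈ ℤ_2 but not a unit; v_2(x) = 3 > 0

ℤ_2 = {x ∈ ℚ_2 : v_2(x) ≥ 0} and ℤ_2^× = {x ∈ ℤ_2 : v_2(x) = 0}. Here v_2(312/49) = v_2(num) − v_2(den) = 3; compare against these criteria.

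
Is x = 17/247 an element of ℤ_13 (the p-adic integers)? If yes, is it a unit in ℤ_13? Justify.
x ∉ ℤ_13 (v_13(x) = -1 < 0)

ℤ_13 = {x ∈ ℚ_13 : v_13(x) ≥ 0} and ℤ_13^× = {x ∈ ℤ_13 : v_13(x) = 0}. Here v_13(17/247) = v_13(num) − v_13(den) = -1; compare against these criteria.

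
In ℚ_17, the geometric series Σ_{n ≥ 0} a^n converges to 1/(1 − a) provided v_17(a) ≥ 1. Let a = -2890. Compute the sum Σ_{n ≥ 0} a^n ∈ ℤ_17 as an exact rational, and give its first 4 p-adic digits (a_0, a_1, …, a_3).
Σ a^n = 1/(1 − a) = 1/2891;  first 4 digits = (1, 0, 7, 16)

v_17(a) = 2 ≥ 1, so the series converges in ℤ_17 to 1/(1 − a) = 1/(1 − (-2890)) = 1/2891. Expand this rational in ℤ_17: compute digits iteratively via d_i = x_i mod 17, x_{i+1} = (x_i − d_i)/17. The first 4 digits are (1, 0, 7, 16).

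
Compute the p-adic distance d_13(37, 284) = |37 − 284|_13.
d_13(37, 284) = 1/13

Step 1 — x − y = 37 − 284 = -247. Step 2 — v_13(-247) = 1 (factor: -247 = −(13^1 · 19); the sign does not affect v_p). Step 3 — |x − y|_13 = 13^{-1} = 1/13.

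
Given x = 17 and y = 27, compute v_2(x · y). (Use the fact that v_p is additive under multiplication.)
v_2(459) = 0

v_p(x) = 0 (factor: 17 = 2^0 · 17); v_p(y) = 0 (factor: 27 = 2^0 · 27). Additivity: v_p(xy) = v_p(x) + v_p(y) = 0 + 0 = 0. (Direct check: xy = 459 = 2^0 · (459).)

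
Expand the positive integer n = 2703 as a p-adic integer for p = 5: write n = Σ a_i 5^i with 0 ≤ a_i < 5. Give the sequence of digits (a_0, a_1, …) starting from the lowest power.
(a_0, a_1, …) = (3, 0, 3, 1, 4)

Repeated division by 5 gives the digits low-to-high: 2703 = 3 + 3·5^2 + 1·5^3 + 4·5^4. Digit sequence: (3, 0, 3, 1, 4).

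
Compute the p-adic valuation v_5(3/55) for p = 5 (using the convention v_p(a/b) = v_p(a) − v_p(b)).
v_5(3/55) = -1

Factor powers of 5 from the numerator and denominator of the reduced fraction: 3 = 5^0 · 3 and 55 = 5^1 · 11. Apply v_p(a/b) = v_p(a) − v_p(b): v_5(3/55) = 0 − 1 = -1.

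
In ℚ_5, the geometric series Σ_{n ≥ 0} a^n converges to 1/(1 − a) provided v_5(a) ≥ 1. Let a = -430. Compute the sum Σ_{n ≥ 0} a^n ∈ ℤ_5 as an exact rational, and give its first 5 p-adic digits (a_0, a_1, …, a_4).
Σ a^n = 1/(1 − a) = 1/431;  first 5 digits = (1, 4, 3, 4, 4)

v_5(a) = 1 ≥ 1, so the series converges in ℤ_5 to 1/(1 − a) = 1/(1 − (-430)) = 1/431. Expand this rational in ℤ_5: compute digits iteratively via d_i = x_i mod 5, x_{i+1} = (x_i − d_i)/5. The first 5 digits are (1, 4, 3, 4, 4).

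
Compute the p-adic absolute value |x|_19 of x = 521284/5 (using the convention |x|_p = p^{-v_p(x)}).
|521284/5|_19 = 1/130321

Step 1 — compute v_19(x) by factoring powers of 19 out of the numerator and denominator: v_19(521284/5) = 4. Step 2 — apply |x|_p = p^{-v_p(x)} = 19^{-4} = 1/130321.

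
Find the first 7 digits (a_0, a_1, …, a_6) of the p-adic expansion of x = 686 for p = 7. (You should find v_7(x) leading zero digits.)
(a_0, …, a_6) = (0, 0, 0, 2, 0, 0, 0)

v_7(686) = 3, so a_0 = ... = a_2 = 0. Factor out: x = 7^3 · u with u = 2 a unit in ℤ_7. Expand u iteratively via a_{v+i} = u_i mod 7, u_{i+1} = (u_i − a_{v+i})/7:
  u_0 = 2;  a_3 = 2;  u_1 = (u_0 − 2)/7 = 0
  u_1 = 0;  a_4 = 0;  u_2 = (u_1 − 0)/7 = 0
  u_2 = 0;  a_5 = 0;  u_3 = (u_2 − 0)/7 = 0
  u_3 = 0;  a_6 = 0;  u_4 = (u_3 − 0)/7 = 0
Digits: (0, 0, 0, 2, 0, 0, 0).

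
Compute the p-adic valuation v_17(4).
v_17(4) = 0

v_17(n) is the largest exponent k such that 17^k divides n. Factor out: 4 = 17^0 · 4. (Sign doesn't affect v_p.) So v_17(4) = 0.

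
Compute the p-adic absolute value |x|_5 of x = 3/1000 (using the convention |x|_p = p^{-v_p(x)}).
|3/1000|_5 = 125

Step 1 — compute v_5(x) by factoring powers of 5 out of the numerator and denominator: v_5(3/1000) = -3. Step 2 — apply |x|_p = p^{-v_p(x)} = 5^{3} = 125.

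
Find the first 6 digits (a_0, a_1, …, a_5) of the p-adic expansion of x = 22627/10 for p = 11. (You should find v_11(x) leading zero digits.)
(a_0, …, a_5) = (0, 0, 0, 5, 3, 3)

v_11(22627/10) = 3, so a_0 = ... = a_2 = 0. Factor out: x = 11^3 · u with u = 17/10 a unit in ℤ_11. Expand u iteratively via a_{v+i} = u_i mod 11, u_{i+1} = (u_i − a_{v+i})/11:
  u_0 = 17/10;  a_3 = 5;  u_1 = (u_0 − 5)/11 = -3/10
  u_1 = -3/10;  a_4 = 3;  u_2 = (u_1 − 3)/11 = -3/10
  u_2 = -3/10;  a_5 = 3;  u_3 = (u_2 − 3)/11 = -3/10
Digits: (0, 0, 0, 5, 3, 3).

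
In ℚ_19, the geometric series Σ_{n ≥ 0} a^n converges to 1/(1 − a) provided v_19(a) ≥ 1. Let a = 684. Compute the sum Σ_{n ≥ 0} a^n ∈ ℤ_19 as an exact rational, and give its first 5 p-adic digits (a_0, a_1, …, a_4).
Σ a^n = 1/(1 − a) = -1/683;  first 5 digits = (1, 17, 5, 3, 5)

v_19(a) = 1 ≥ 1, so the series converges in ℤ_19 to 1/(1 − a) = 1/(1 − 684) = -1/683. Expand this rational in ℤ_19: compute digits iteratively via d_i = x_i mod 19, x_{i+1} = (x_i − d_i)/19. The first 5 digits are (1, 17, 5, 3, 5).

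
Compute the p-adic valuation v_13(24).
v_13(24) = 0

v_13(n) is the largest exponent k such that 13^k divides n. Factor out: 24 = 13^0 · 24. (Sign doesn't affect v_p.) So v_13(24) = 0.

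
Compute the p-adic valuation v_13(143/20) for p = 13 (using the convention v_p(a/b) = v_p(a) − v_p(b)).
v_13(143/20) = 1

Factor powers of 13 from the numerator and denominator of the reduced fraction: 143 = 13^1 · 11 and 20 = 13^0 · 20. Apply v_p(a/b) = v_p(a) − v_p(b): v_13(143/20) = 1 − 0 = 1.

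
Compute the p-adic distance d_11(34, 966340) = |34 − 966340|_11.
d_11(34, 966340) = 1/161051

Step 1 — x − y = 34 − 966340 = -966306. Step 2 — v_11(-966306) = 5 (factor: -966306 = −(11^5 · 6); the sign does not affect v_p). Step 3 — |x − y|_11 = 11^{-5} = 1/161051.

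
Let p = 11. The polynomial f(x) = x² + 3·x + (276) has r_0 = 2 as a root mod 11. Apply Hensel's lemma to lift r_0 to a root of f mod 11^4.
r_3 = 12113 (mod 14641)

Hensel: r_{i+1} = r_i − f(r_i)·(f′(r_i))^{-1} mod 11^{i+2}, f′(x) = 2x + 3. Iterate:
  r_0 = 2 (mod 11)
  r_1 = 13 (mod 121)
  r_2 = 134 (mod 1331)
  r_3 = 12113 (mod 14641)
Final: r = 12113 satisfies f(r) ≡ 0 mod 11^4.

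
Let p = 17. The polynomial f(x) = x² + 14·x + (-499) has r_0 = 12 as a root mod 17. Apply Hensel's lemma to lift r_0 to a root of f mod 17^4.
r_3 = 59376 (mod 83521)

Hensel: r_{i+1} = r_i − f(r_i)·(f′(r_i))^{-1} mod 17^{i+2}, f′(x) = 2x + 14. Iterate:
  r_0 = 12 (mod 17)
  r_1 = 131 (mod 289)
  r_2 = 420 (mod 4913)
  r_3 = 59376 (mod 83521)
Final: r = 59376 satisfies f(r) ≡ 0 mod 17^4.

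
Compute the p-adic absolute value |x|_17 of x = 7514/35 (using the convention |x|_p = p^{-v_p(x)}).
|7514/35|_17 = 1/289

Step 1 — compute v_17(x) by factoring powers of 17 out of the numerator and denominator: v_17(7514/35) = 2. Step 2 — apply |x|_p = p^{-v_p(x)} = 17^{-2} = 1/289.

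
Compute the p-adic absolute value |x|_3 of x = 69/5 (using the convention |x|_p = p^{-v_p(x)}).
|69/5|_3 = 1/3

Step 1 — compute v_3(x) by factoring powers of 3 out of the numerator and denominator: v_3(69/5) = 1. Step 2 — apply |x|_p = p^{-v_p(x)} = 3^{-1} = 1/3.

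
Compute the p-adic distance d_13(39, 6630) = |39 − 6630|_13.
d_13(39, 6630) = 1/2197

Step 1 — x − y = 39 − 6630 = -6591. Step 2 — v_13(-6591) = 3 (factor: -6591 = −(13^3 · 3); the sign does not affect v_p). Step 3 — |x − y|_13 = 13^{-3} = 1/2197.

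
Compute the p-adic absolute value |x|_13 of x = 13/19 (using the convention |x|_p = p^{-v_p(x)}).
|13/19|_13 = 1/13

Step 1 — compute v_13(x) by factoring powers of 13 out of the numerator and denominator: v_13(13/19) = 1. Step 2 — apply |x|_p = p^{-v_p(x)} = 13^{-1} = 1/13.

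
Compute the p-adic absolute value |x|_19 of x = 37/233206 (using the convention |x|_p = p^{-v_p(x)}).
|37/233206|_19 = 6859

Step 1 — compute v_19(x) by factoring powers of 19 out of the numerator and denominator: v_19(37/233206) = -3. Step 2 — apply |x|_p = p^{-v_p(x)} = 19^{3} = 6859.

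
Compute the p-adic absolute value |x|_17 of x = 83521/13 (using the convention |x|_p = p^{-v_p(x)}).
|83521/13|_17 = 1/83521

Step 1 — compute v_17(x) by factoring powers of 17 out of the numerator and denominator: v_17(83521/13) = 4. Step 2 — apply |x|_p = p^{-v_p(x)} = 17^{-4} = 1/83521.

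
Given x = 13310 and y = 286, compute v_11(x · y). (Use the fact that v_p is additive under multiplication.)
v_11(3806660) = 4

v_p(x) = 3 (factor: 13310 = 11^3 · 10); v_p(y) = 1 (factor: 286 = 11^1 · 26). Additivity: v_p(xy) = v_p(x) + v_p(y) = 3 + 1 = 4. (Direct check: xy = 3806660 = 11^4 · (260).)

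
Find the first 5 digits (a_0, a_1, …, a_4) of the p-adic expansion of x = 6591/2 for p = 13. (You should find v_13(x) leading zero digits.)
(a_0, …, a_4) = (0, 0, 0, 8, 6)

v_13(6591/2) = 3, so a_0 = ... = a_2 = 0. Factor out: x = 13^3 · u with u = 3/2 a unit in ℤ_13. Expand u iteratively via a_{v+i} = u_i mod 13, u_{i+1} = (u_i − a_{v+i})/13:
  u_0 = 3/2;  a_3 = 8;  u_1 = (u_0 − 8)/13 = -1/2
  u_1 = -1/2;  a_4 = 6;  u_2 = (u_1 − 6)/13 = -1/2
Digits: (0, 0, 0, 8, 6).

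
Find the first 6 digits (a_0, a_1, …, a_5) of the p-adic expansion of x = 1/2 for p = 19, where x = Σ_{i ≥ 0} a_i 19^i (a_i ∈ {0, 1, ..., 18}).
(a_0, …, a_5) = (10, 9, 9, 9, 9, 9)

v_19(1/2) = 0 (numerator and denominator both coprime to 19), so x ∈ ℤ_19^×. Compute digits iteratively via a_i = x_i mod 19, x_{i+1} = (x_i − a_i)/19, with x_0 = x:
  x_0 = 1/2;  a_0 = 10;  x_1 = (x_0 − 10)/19 = -1/2
  x_1 = -1/2;  a_1 = 9;  x_2 = (x_1 − 9)/19 = -1/2
  x_2 = -1/2;  a_2 = 9;  x_3 = (x_2 − 9)/19 = -1/2
  x_3 = -1/2;  a_3 = 9;  x_4 = (x_3 − 9)/19 = -1/2
  x_4 = -1/2;  a_4 = 9;  x_5 = (x_4 − 9)/19 = -1/2
  x_5 = -1/2;  a_5 = 9;  x_6 = (x_5 − 9)/19 = -1/2
Digits: (10, 9, 9, 9, 9, 9).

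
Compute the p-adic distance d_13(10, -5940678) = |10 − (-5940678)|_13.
d_13(10, -5940678) = 1/371293

Step 1 — x − y = 10 − (-5940678) = 5940688. Step 2 — v_13(5940688) = 5 (factor: 5940688 = (13^5 · 16); the sign does not affect v_p). Step 3 — |x − y|_13 = 13^{-5} = 1/371293.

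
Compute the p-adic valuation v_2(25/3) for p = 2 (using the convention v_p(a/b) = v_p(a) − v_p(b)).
v_2(25/3) = 0

Factor powers of 2 from the numerator and denominator of the reduced fraction: 25 = 2^0 · 25 and 3 = 2^0 · 3. Apply v_p(a/b) = v_p(a) − v_p(b): v_2(25/3) = 0 − 0 = 0.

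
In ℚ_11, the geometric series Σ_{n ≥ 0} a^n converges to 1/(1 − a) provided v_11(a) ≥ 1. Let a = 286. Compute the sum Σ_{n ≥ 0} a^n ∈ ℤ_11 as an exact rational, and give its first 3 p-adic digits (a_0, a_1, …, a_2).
Σ a^n = 1/(1 − a) = -1/285;  first 3 digits = (1, 4, 7)

v_11(a) = 1 ≥ 1, so the series converges in ℤ_11 to 1/(1 − a) = 1/(1 − 286) = -1/285. Expand this rational in ℤ_11: compute digits iteratively via d_i = x_i mod 11, x_{i+1} = (x_i − d_i)/11. The first 3 digits are (1, 4, 7).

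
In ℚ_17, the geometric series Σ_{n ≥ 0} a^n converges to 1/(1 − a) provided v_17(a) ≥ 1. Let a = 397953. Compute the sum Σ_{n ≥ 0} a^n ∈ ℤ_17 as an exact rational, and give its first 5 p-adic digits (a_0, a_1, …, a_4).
Σ a^n = 1/(1 − a) = -1/397952;  first 5 digits = (1, 0, 0, 13, 4)

v_17(a) = 3 ≥ 1, so the series converges in ℤ_17 to 1/(1 − a) = 1/(1 − 397953) = -1/397952. Expand this rational in ℤ_17: compute digits iteratively via d_i = x_i mod 17, x_{i+1} = (x_i − d_i)/17. The first 5 digits are (1, 0, 0, 13, 4).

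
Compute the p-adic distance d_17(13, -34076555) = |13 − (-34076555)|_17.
d_17(13, -34076555) = 1/1419857

Step 1 — x − y = 13 − (-34076555) = 34076568. Step 2 — v_17(34076568) = 5 (factor: 34076568 = (17^5 · 24); the sign does not affect v_p). Step 3 — |x − y|_17 = 17^{-5} = 1/1419857.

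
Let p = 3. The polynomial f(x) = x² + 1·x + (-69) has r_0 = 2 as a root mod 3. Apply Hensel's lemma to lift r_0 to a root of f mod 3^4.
r_3 = 47 (mod 81)

Hensel: r_{i+1} = r_i − f(r_i)·(f′(r_i))^{-1} mod 3^{i+2}, f′(x) = 2x + 1. Iterate:
  r_0 = 2 (mod 3)
  r_1 = 2 (mod 9)
  r_2 = 20 (mod 27)
  r_3 = 47 (mod 81)
Final: r = 47 satisfies f(r) ≡ 0 mod 3^4.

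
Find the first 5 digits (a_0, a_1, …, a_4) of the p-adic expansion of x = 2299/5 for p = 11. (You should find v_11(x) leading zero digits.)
(a_0, …, a_4) = (0, 0, 6, 2, 2)

v_11(2299/5) = 2, so a_0 = ... = a_1 = 0. Factor out: x = 11^2 · u with u = 19/5 a unit in ℤ_11. Expand u iteratively via a_{v+i} = u_i mod 11, u_{i+1} = (u_i − a_{v+i})/11:
  u_0 = 19/5;  a_2 = 6;  u_1 = (u_0 − 6)/11 = -1/5
  u_1 = -1/5;  a_3 = 2;  u_2 = (u_1 − 2)/11 = -1/5
  u_2 = -1/5;  a_4 = 2;  u_3 = (u_2 − 2)/11 = -1/5
Digits: (0, 0, 6, 2, 2).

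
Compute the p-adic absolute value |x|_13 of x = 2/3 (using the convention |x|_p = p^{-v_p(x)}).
|2/3|_13 = 1

Step 1 — compute v_13(x) by factoring powers of 13 out of the numerator and denominator: v_13(2/3) = 0. Step 2 — apply |x|_p = p^{-v_p(x)} = 13^{0} = 1.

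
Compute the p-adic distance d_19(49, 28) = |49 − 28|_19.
d_19(49, 28) = 1

Step 1 — x − y = 49 − 28 = 21. Step 2 — v_19(21) = 0 (factor: 21 = (19^0 · 21); the sign does not affect v_p). Step 3 — |x − y|_19 = 19^{0} = 1.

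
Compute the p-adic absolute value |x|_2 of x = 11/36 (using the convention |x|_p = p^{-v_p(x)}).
|11/36|_2 = 4

Step 1 — compute v_2(x) by factoring powers of 2 out of the numerator and denominator: v_2(11/36) = -2. Step 2 — apply |x|_p = p^{-v_p(x)} = 2^{2} = 4.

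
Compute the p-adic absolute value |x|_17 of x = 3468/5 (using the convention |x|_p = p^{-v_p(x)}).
|3468/5|_17 = 1/289

Step 1 — compute v_17(x) by factoring powers of 17 out of the numerator and denominator: v_17(3468/5) = 2. Step 2 — apply |x|_p = p^{-v_p(x)} = 17^{-2} = 1/289.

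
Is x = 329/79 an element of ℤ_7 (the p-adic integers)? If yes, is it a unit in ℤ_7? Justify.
x ∈ ℤ_7 but not a unit; v_7(x) = 1 > 0

ℤ_7 = {x ∈ ℚ_7 : v_7(x) ≥ 0} and ℤ_7^× = {x ∈ ℤ_7 : v_7(x) = 0}. Here v_7(329/79) = v_7(num) − v_7(den) = 1; compare against these criteria.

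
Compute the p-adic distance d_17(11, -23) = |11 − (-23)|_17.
d_17(11, -23) = 1/17

Step 1 — x − y = 11 − (-23) = 34. Step 2 — v_17(34) = 1 (factor: 34 = (17^1 · 2); the sign does not affect v_p). Step 3 — |x − y|_17 = 17^{-1} = 1/17.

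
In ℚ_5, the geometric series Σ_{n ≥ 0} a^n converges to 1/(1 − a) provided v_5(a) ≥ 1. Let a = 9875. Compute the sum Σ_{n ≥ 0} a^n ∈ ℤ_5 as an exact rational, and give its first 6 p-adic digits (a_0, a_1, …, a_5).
Σ a^n = 1/(1 − a) = -1/9874;  first 6 digits = (1, 0, 0, 4, 0, 3)

v_5(a) = 3 ≥ 1, so the series converges in ℤ_5 to 1/(1 − a) = 1/(1 − 9875) = -1/9874. Expand this rational in ℤ_5: compute digits iteratively via d_i = x_i mod 5, x_{i+1} = (x_i − d_i)/5. The first 6 digits are (1, 0, 0, 4, 0, 3).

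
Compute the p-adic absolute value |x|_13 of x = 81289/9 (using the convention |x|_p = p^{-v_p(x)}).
|81289/9|_13 = 1/2197

Step 1 — compute v_13(x) by factoring powers of 13 out of the numerator and denominator: v_13(81289/9) = 3. Step 2 — apply |x|_p = p^{-v_p(x)} = 13^{-3} = 1/2197.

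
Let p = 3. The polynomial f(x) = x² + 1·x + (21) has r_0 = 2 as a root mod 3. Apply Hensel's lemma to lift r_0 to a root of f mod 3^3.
r_2 = 2 (mod 27)

Hensel: r_{i+1} = r_i − f(r_i)·(f′(r_i))^{-1} mod 3^{i+2}, f′(x) = 2x + 1. Iterate:
  r_0 = 2 (mod 3)
  r_1 = 2 (mod 9)
  r_2 = 2 (mod 27)
Final: r = 2 satisfies f(r) ≡ 0 mod 3^3.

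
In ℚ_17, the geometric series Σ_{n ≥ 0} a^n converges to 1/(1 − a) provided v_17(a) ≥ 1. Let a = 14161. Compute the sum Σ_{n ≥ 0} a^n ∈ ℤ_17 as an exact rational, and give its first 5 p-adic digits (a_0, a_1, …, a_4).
Σ a^n = 1/(1 − a) = -1/14160;  first 5 digits = (1, 0, 15, 2, 4)

v_17(a) = 2 ≥ 1, so the series converges in ℤ_17 to 1/(1 − a) = 1/(1 − 14161) = -1/14160. Expand this rational in ℤ_17: compute digits iteratively via d_i = x_i mod 17, x_{i+1} = (x_i − d_i)/17. The first 5 digits are (1, 0, 15, 2, 4).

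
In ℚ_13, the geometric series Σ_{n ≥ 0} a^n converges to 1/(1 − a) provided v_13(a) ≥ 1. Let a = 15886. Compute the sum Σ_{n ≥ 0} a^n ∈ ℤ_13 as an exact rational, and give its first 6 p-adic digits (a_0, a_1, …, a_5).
Σ a^n = 1/(1 − a) = -1/15885;  first 6 digits = (1, 0, 3, 7, 9, 3)

v_13(a) = 2 ≥ 1, so the series converges in ℤ_13 to 1/(1 − a) = 1/(1 − 15886) = -1/15885. Expand this rational in ℤ_13: compute digits iteratively via d_i = x_i mod 13, x_{i+1} = (x_i − d_i)/13. The first 6 digits are (1, 0, 3, 7, 9, 3).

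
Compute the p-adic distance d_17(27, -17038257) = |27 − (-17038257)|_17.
d_17(27, -17038257) = 1/1419857

Step 1 — x − y = 27 − (-17038257) = 17038284. Step 2 — v_17(17038284) = 5 (factor: 17038284 = (17^5 · 12); the sign does not affect v_p). Step 3 — |x − y|_17 = 17^{-5} = 1/1419857.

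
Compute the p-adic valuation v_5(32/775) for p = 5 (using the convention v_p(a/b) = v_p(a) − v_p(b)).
v_5(32/775) = -2

Factor powers of 5 from the numerator and denominator of the reduced fraction: 32 = 5^0 · 32 and 775 = 5^2 · 31. Apply v_p(a/b) = v_p(a) − v_p(b): v_5(32/775) = 0 − 2 = -2.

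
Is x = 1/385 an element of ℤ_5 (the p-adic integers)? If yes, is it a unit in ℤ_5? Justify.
x ∉ ℤ_5 (v_5(x) = -1 < 0)

ℤ_5 = {x ∈ ℚ_5 : v_5(x) ≥ 0} and ℤ_5^× = {x ∈ ℤ_5 : v_5(x) = 0}. Here v_5(1/385) = v_5(num) − v_5(den) = -1; compare against these criteria.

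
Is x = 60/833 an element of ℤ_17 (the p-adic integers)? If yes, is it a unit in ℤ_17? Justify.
x ∉ ℤ_17 (v_17(x) = -1 < 0)

ℤ_17 = {x ∈ ℚ_17 : v_17(x) ≥ 0} and ℤ_17^× = {x ∈ ℤ_17 : v_17(x) = 0}. Here v_17(60/833) = v_17(num) − v_17(den) = -1; compare against these criteria.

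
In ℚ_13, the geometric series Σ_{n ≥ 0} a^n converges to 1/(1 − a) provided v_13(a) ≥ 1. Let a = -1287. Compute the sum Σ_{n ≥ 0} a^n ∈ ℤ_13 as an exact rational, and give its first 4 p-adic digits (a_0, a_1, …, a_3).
Σ a^n = 1/(1 − a) = 1/1288;  first 4 digits = (1, 5, 4, 7)

v_13(a) = 1 ≥ 1, so the series converges in ℤ_13 to 1/(1 − a) = 1/(1 − (-1287)) = 1/1288. Expand this rational in ℤ_13: compute digits iteratively via d_i = x_i mod 13, x_{i+1} = (x_i − d_i)/13. The first 4 digits are (1, 5, 4, 7).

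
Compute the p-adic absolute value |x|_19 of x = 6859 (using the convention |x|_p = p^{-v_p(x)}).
|6859|_19 = 1/6859

Step 1 — compute v_19(x) by factoring powers of 19 out of the numerator and denominator: v_19(6859) = 3. Step 2 — apply |x|_p = p^{-v_p(x)} = 19^{-3} = 1/6859.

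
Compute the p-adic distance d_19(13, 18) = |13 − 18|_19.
d_19(13, 18) = 1

Step 1 — x − y = 13 − 18 = -5. Step 2 — v_19(-5) = 0 (factor: -5 = −(19^0 · 5); the sign does not affect v_p). Step 3 — |x − y|_19 = 19^{0} = 1.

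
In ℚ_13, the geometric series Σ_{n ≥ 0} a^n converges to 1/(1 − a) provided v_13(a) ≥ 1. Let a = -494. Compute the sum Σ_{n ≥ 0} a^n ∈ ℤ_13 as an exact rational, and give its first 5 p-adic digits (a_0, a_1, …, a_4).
Σ a^n = 1/(1 − a) = 1/495;  first 5 digits = (1, 1, 11, 7, 0)

v_13(a) = 1 ≥ 1, so the series converges in ℤ_13 to 1/(1 − a) = 1/(1 − (-494)) = 1/495. Expand this rational in ℤ_13: compute digits iteratively via d_i = x_i mod 13, x_{i+1} = (x_i − d_i)/13. The first 5 digits are (1, 1, 11, 7, 0).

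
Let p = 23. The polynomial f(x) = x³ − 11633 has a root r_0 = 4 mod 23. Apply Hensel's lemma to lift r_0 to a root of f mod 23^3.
r_2 = 5524 (mod 12167)

Hensel: r_{i+1} = r_i − f(r_i)/f′(r_i) mod 23^{i+2}, where f′(x) = 3x². Iterate:
  r_0 = 4 (mod 23)
  r_1 = 234 (mod 529)
  r_2 = 5524 (mod 12167)
Final: r = 5524 with f(r) ≡ 0 mod 23^3.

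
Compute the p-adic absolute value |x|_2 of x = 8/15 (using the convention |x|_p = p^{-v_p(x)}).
|8/15|_2 = 1/8

Step 1 — compute v_2(x) by factoring powers of 2 out of the numerator and denominator: v_2(8/15) = 3. Step 2 — apply |x|_p = p^{-v_p(x)} = 2^{-3} = 1/8.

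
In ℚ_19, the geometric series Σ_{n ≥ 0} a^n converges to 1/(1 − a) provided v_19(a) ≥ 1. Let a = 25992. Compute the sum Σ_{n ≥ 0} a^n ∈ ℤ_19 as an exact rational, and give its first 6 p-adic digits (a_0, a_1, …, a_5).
Σ a^n = 1/(1 − a) = -1/25991;  first 6 digits = (1, 0, 15, 3, 16, 6)

v_19(a) = 2 ≥ 1, so the series converges in ℤ_19 to 1/(1 − a) = 1/(1 − 25992) = -1/25991. Expand this rational in ℤ_19: compute digits iteratively via d_i = x_i mod 19, x_{i+1} = (x_i − d_i)/19. The first 6 digits are (1, 0, 15, 3, 16, 6).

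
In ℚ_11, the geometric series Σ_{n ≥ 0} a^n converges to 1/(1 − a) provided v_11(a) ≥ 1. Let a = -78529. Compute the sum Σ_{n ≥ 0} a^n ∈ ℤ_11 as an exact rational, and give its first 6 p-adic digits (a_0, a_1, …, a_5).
Σ a^n = 1/(1 − a) = 1/78530;  first 6 digits = (1, 0, 0, 7, 5, 10)

v_11(a) = 3 ≥ 1, so the series converges in ℤ_11 to 1/(1 − a) = 1/(1 − (-78529)) = 1/78530. Expand this rational in ℤ_11: compute digits iteratively via d_i = x_i mod 11, x_{i+1} = (x_i − d_i)/11. The first 6 digits are (1, 0, 0, 7, 5, 10).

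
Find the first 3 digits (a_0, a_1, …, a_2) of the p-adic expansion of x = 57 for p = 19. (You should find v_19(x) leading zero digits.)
(a_0, …, a_2) = (0, 3, 0)

v_19(57) = 1, so a_0 = ... = a_0 = 0. Factor out: x = 19^1 · u with u = 3 a unit in ℤ_19. Expand u iteratively via a_{v+i} = u_i mod 19, u_{i+1} = (u_i − a_{v+i})/19:
  u_0 = 3;  a_1 = 3;  u_1 = (u_0 − 3)/19 = 0
  u_1 = 0;  a_2 = 0;  u_2 = (u_1 − 0)/19 = 0
Digits: (0, 3, 0).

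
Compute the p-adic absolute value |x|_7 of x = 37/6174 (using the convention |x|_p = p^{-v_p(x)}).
|37/6174|_7 = 343

Step 1 — compute v_7(x) by factoring powers of 7 out of the numerator and denominator: v_7(37/6174) = -3. Step 2 — apply |x|_p = p^{-v_p(x)} = 7^{3} = 343.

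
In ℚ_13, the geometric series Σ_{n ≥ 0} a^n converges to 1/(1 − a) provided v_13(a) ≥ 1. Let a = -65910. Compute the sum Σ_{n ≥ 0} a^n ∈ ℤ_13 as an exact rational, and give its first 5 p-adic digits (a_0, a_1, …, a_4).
Σ a^n = 1/(1 − a) = 1/65911;  first 5 digits = (1, 0, 0, 9, 10)

v_13(a) = 3 ≥ 1, so the series converges in ℤ_13 to 1/(1 − a) = 1/(1 − (-65910)) = 1/65911. Expand this rational in ℤ_13: compute digits iteratively via d_i = x_i mod 13, x_{i+1} = (x_i − d_i)/13. The first 5 digits are (1, 0, 0, 9, 10).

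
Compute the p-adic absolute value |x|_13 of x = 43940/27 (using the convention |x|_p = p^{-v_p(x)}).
|43940/27|_13 = 1/2197

Step 1 — compute v_13(x) by factoring powers of 13 out of the numerator and denominator: v_13(43940/27) = 3. Step 2 — apply |x|_p = p^{-v_p(x)} = 13^{-3} = 1/2197.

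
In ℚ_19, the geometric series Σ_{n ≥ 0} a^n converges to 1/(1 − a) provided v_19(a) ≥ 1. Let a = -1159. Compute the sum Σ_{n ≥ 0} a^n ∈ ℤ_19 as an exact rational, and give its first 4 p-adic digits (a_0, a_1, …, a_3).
Σ a^n = 1/(1 − a) = 1/1160;  first 4 digits = (1, 15, 12, 17)

v_19(a) = 1 ≥ 1, so the series converges in ℤ_19 to 1/(1 − a) = 1/(1 − (-1159)) = 1/1160. Expand this rational in ℤ_19: compute digits iteratively via d_i = x_i mod 19, x_{i+1} = (x_i − d_i)/19. The first 4 digits are (1, 15, 12, 17).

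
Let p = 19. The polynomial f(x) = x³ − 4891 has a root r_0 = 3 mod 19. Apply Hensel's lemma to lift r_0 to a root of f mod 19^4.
r_3 = 125156 (mod 130321)

Hensel: r_{i+1} = r_i − f(r_i)/f′(r_i) mod 19^{i+2}, where f′(x) = 3x². Iterate:
  r_0 = 3 (mod 19)
  r_1 = 250 (mod 361)
  r_2 = 1694 (mod 6859)
  r_3 = 125156 (mod 130321)
Final: r = 125156 with f(r) ≡ 0 mod 19^4.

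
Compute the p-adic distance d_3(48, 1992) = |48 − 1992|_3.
d_3(48, 1992) = 1/243

Step 1 — x − y = 48 − 1992 = -1944. Step 2 — v_3(-1944) = 5 (factor: -1944 = −(3^5 · 8); the sign does not affect v_p). Step 3 — |x − y|_3 = 3^{-5} = 1/243.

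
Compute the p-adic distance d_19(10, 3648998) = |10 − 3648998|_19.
d_19(10, 3648998) = 1/130321

Step 1 — x − y = 10 − 3648998 = -3648988. Step 2 — v_19(-3648988) = 4 (factor: -3648988 = −(19^4 · 28); the sign does not affect v_p). Step 3 — |x − y|_19 = 19^{-4} = 1/130321.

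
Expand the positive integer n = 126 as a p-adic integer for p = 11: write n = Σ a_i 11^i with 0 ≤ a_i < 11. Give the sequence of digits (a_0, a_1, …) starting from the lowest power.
(a_0, a_1, …) = (5, 0, 1)

Repeated division by 11 gives the digits low-to-high: 126 = 5 + 1·11^2. Digit sequence: (5, 0, 1).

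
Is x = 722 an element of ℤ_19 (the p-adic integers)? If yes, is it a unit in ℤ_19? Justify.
x ∈ ℤ_19 but not a unit; v_19(x) = 2 > 0

ℤ_19 = {x ∈ ℚ_19 : v_19(x) ≥ 0} and ℤ_19^× = {x ∈ ℤ_19 : v_19(x) = 0}. Here v_19(722) = v_19(num) − v_19(den) = 2; compare against these criteria.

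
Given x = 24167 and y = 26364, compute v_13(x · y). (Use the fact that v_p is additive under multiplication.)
v_13(637138788) = 6

v_p(x) = 3 (factor: 24167 = 13^3 · 11); v_p(y) = 3 (factor: 26364 = 13^3 · 12). Additivity: v_p(xy) = v_p(x) + v_p(y) = 3 + 3 = 6. (Direct check: xy = 637138788 = 13^6 · (132).)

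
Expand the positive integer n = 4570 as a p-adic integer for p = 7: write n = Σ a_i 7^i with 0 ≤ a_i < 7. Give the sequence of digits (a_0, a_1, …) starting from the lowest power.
(a_0, a_1, …) = (6, 1, 2, 6, 1)

Repeated division by 7 gives the digits low-to-high: 4570 = 6 + 1·7^1 + 2·7^2 + 6·7^3 + 1·7^4. Digit sequence: (6, 1, 2, 6, 1).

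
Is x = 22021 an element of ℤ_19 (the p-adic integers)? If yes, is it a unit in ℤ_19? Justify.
x ∈ ℤ_19 but not a unit; v_19(x) = 2 > 0

ℤ_19 = {x ∈ ℚ_19 : v_19(x) ≥ 0} and ℤ_19^× = {x ∈ ℤ_19 : v_19(x) = 0}. Here v_19(22021) = v_19(num) − v_19(den) = 2; compare against these criteria.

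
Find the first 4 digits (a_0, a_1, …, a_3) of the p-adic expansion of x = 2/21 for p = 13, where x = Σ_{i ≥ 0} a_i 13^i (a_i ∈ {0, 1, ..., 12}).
(a_0, …, a_3) = (10, 11, 9, 11)

v_13(2/21) = 0 (numerator and denominator both coprime to 13), so x ∈ ℤ_13^×. Compute digits iteratively via a_i = x_i mod 13, x_{i+1} = (x_i − a_i)/13, with x_0 = x:
  x_0 = 2/21;  a_0 = 10;  x_1 = (x_0 − 10)/13 = -16/21
  x_1 = -16/21;  a_1 = 11;  x_2 = (x_1 − 11)/13 = -19/21
  x_2 = -19/21;  a_2 = 9;  x_3 = (x_2 − 9)/13 = -16/21
  x_3 = -16/21;  a_3 = 11;  x_4 = (x_3 − 11)/13 = -19/21
Digits: (10, 11, 9, 11).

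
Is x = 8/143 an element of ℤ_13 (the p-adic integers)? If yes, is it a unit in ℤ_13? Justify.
x ∉ ℤ_13 (v_13(x) = -1 < 0)

ℤ_13 = {x ∈ ℚ_13 : v_13(x) ≥ 0} and ℤ_13^× = {x ∈ ℤ_13 : v_13(x) = 0}. Here v_13(8/143) = v_13(num) − v_13(den) = -1; compare against these criteria.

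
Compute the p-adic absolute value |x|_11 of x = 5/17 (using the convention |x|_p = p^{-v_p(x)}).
|5/17|_11 = 1

Step 1 — compute v_11(x) by factoring powers of 11 out of the numerator and denominator: v_11(5/17) = 0. Step 2 — apply |x|_p = p^{-v_p(x)} = 11^{0} = 1.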